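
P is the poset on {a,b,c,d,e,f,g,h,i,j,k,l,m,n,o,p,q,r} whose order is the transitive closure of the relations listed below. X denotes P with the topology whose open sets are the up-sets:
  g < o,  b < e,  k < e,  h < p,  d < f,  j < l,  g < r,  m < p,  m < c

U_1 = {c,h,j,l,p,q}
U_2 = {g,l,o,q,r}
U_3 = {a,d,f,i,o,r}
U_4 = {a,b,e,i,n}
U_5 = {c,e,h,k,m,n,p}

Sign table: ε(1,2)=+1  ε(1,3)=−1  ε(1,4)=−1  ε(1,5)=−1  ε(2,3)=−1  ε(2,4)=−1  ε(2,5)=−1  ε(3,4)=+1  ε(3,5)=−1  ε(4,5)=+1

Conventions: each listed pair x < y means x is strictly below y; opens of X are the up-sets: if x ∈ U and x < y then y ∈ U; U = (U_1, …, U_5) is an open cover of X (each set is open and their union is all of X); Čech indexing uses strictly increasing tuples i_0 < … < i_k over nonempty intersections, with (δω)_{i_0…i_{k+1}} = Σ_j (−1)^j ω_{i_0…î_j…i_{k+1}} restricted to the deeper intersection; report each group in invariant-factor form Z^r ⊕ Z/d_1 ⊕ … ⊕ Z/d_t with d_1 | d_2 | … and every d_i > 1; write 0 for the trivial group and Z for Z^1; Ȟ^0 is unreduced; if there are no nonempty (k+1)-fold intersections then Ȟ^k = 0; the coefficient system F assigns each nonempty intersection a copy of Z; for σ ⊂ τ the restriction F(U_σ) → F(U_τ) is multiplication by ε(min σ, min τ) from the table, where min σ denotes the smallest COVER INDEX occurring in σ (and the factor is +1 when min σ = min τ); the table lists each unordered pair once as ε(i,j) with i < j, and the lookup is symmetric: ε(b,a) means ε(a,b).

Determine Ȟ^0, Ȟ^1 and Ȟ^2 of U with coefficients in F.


cover nerve:
  U12={l,q} U15={c,h,p} U23={o,r} U34={a,i} U45={e,n}
C dims 5,5; δ0: rk 4, SNF 1^4
Ȟ^0: (5−4)−0=1 ⇒ Z
Ȟ^1: (5−0)−4=1 ⇒ Z
Ȟ^2: (0−0)−0=0 ⇒ 0

Ȟ^0 ≅ Z; Ȟ^1 ≅ Z; Ȟ^2 ≅ 0


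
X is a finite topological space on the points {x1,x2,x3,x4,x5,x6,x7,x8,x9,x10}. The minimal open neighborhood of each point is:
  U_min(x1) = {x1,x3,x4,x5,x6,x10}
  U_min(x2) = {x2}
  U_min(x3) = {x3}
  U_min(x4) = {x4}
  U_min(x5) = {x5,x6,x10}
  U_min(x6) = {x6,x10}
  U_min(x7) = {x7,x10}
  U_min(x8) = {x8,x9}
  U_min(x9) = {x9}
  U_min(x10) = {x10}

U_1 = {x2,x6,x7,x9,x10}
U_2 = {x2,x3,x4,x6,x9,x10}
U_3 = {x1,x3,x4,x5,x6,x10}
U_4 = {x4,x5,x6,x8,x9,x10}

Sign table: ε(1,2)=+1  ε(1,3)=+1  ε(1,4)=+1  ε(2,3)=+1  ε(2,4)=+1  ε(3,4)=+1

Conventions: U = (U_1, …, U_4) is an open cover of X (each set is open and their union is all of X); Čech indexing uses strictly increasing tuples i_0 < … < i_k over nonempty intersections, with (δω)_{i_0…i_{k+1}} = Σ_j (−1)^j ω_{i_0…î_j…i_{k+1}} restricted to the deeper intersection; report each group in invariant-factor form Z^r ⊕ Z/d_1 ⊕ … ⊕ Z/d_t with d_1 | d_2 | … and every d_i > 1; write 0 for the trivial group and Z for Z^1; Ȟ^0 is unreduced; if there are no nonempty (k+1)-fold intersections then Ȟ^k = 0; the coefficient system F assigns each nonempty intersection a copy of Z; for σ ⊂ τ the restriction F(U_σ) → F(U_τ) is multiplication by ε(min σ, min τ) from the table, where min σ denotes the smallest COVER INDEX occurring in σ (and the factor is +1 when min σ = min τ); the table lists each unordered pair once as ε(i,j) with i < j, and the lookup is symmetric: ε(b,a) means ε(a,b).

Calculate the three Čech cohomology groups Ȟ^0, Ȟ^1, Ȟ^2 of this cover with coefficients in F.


Ȟ^0(U;F) ≅ Z; Ȟ^1(U;F) ≅ 0; Ȟ^2(U;F) ≅ 0

nonempty overlaps:
  U12={x2,x6,x9,x10} U13={x6,x10} U14={x6,x9,x10} U23={x3,x4,x6,x10} U24={x4,x6,x9,x10} U34={x4,x5,x6,x10}
  U123={x6,x10} U124={x6,x9,x10} U134={x6,x10} U234={x4,x6,x10}
  U1234={x6,x10}
C dims 4,6,4,1; δ0: rk 3, SNF 1^3; δ1: rk 3, SNF 1^3; δ2: rk 1, SNF 1^1
degree 0: 4−3−0 = 1 → Ȟ^0 ≅ Z
degree 1: 6−3−3 = 0 → Ȟ^1 ≅ 0
degree 2: 4−1−3 = 0 → Ȟ^2 ≅ 0


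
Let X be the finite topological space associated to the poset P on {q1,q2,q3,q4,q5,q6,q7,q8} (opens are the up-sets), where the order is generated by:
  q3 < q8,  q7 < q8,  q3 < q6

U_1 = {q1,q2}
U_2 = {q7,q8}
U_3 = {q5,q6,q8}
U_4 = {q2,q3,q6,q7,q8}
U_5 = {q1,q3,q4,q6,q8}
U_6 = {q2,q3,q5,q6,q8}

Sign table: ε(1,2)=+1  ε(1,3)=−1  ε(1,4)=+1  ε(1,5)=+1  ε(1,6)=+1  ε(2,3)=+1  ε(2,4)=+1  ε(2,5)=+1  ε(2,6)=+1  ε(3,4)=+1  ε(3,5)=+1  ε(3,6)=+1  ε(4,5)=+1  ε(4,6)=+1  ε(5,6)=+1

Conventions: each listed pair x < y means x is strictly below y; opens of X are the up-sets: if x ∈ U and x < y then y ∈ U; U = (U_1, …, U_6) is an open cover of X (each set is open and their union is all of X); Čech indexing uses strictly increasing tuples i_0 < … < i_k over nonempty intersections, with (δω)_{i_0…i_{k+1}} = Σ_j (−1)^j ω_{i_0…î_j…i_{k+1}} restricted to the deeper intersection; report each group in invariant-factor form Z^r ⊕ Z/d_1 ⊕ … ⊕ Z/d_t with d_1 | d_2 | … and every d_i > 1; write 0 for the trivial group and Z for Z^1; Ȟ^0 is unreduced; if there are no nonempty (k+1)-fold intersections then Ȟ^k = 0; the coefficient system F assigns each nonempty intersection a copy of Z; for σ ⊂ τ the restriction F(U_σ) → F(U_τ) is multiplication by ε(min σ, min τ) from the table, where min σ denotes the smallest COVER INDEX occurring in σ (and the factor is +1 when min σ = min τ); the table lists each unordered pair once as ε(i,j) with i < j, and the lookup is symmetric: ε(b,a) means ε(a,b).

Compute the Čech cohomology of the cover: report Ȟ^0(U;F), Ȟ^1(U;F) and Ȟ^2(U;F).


Ȟ^0 ≅ Z,  Ȟ^1 ≅ Z,  Ȟ^2 ≅ 0

nonempty intersections:
  U14={q2} U15={q1} U16={q2} U23={q8} U24={q7,q8} U25={q8} U26={q8} U34={q6,q8} U35={q6,q8} U36={q5,q6,q8} U45={q3,q6,q8} U46={q2,q3,q6,q8} U56={q3,q6,q8}
  U146={q2} U234={q8} U235={q8} U236={q8} U245={q8} U246={q8} U256={q8} U345={q6,q8} U346={q6,q8} U356={q6,q8} U456={q3,q6,q8}
  U2345={q8} U2346={q8} U2356={q8} U2456={q8} U3456={q6,q8}
  U23456={q8}
C dims 6,13,11,5; δ0: rk 5, SNF 1^5; δ1: rk 7, SNF 1^7; δ2: rk 4, SNF 1^4
Ȟ^0: (6−5)−0=1 ⇒ Z
Ȟ^1: (13−7)−5=1 ⇒ Z
Ȟ^2: (11−4)−7=0 ⇒ 0


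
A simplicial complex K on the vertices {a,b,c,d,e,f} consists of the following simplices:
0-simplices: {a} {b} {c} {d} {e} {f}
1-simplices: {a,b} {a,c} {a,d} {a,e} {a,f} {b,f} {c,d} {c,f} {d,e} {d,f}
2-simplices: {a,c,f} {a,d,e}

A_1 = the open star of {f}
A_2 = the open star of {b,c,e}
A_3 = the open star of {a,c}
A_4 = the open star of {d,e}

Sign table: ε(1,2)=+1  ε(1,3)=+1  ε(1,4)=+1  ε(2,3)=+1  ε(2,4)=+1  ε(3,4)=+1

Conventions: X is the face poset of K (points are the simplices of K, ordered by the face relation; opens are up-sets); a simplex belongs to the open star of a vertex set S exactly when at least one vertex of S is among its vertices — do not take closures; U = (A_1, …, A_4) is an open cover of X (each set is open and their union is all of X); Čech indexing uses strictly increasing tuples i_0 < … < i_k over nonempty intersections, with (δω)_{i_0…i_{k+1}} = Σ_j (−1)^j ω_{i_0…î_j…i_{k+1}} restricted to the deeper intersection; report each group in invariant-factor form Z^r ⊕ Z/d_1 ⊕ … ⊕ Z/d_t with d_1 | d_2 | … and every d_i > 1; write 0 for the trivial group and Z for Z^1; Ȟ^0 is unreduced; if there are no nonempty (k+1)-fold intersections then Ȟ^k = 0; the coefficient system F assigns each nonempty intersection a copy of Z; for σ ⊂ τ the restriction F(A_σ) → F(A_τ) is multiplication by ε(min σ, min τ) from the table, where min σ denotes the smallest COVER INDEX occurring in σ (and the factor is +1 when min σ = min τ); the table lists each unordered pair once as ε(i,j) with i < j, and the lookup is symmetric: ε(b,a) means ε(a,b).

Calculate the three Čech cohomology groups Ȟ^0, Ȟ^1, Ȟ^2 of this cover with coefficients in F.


nerve of the cover:
  A1={{f},{a,f},{b,f},{c,f},{d,f},{a,c,f}} A2={{b},{c},{e},{a,b},{a,c},{a,e},{b,f},{c,d},{c,f},{d,e},{a,c,f},{a,d,e}} A3={{a},{c},{a,b},{a,c},{a,d},{a,e},{a,f},{c,d},{c,f},{a,c,f},{a,d,e}} A4={{d},{e},{a,d},{a,e},{c,d},{d,e},{d,f},{a,d,e}}
  A12={{b,f},{c,f},{a,c,f}} A13={{a,f},{c,f},{a,c,f}} A14={{d,f}} A23={{c},{a,b},{a,c},{a,e},{c,d},{c,f},{a,c,f},{a,d,e}} A24={{e},{a,e},{c,d},{d,e},{a,d,e}} A34={{a,d},{a,e},{c,d},{a,d,e}}
  A123={{c,f},{a,c,f}} A234={{a,e},{c,d},{a,d,e}}
C dims 4,6,2; δ0: rk 3, SNF 1^3; δ1: rk 2, SNF 1^2
Ȟ^0 = (4 − 3) − 0 = 1, so Ȟ^0 ≅ Z
Ȟ^1 = (6 − 2) − 3 = 1, so Ȟ^1 ≅ Z
Ȟ^2 = (2 − 0) − 2 = 0, so Ȟ^2 ≅ 0

Ȟ^0(U;F) ≅ Z, Ȟ^1(U;F) ≅ Z and Ȟ^2(U;F) ≅ 0


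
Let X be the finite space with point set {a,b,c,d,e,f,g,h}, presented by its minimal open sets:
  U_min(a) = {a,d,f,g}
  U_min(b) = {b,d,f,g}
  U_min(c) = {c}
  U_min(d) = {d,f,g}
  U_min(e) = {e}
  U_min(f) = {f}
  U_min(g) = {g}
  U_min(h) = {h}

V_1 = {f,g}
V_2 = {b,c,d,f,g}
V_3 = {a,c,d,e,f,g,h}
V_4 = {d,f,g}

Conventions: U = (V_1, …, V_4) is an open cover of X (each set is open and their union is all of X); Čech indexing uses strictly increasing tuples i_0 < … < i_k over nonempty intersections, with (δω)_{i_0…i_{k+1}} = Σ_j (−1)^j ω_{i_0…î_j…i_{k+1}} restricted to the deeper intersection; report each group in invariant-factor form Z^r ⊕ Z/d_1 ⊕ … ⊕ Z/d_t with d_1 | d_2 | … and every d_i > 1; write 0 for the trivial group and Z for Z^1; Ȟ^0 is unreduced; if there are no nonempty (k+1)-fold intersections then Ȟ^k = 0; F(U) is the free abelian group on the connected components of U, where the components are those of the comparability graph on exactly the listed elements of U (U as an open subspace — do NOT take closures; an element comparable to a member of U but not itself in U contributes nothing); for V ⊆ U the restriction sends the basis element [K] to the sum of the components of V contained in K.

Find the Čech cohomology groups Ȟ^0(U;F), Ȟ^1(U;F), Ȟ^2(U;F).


Ȟ^0 = Z^4; Ȟ^1 = 0; Ȟ^2 = 0

nerve of the cover:
  V12={f,g} V13={f,g} V14={f,g} V23={c,d,f,g} V24={d,f,g} V34={d,f,g}
  V123={f,g} V124={f,g} V134={f,g} V234={d,f,g}
  V1234={f,g}
components per intersection:
  V1: {f} {g}
  V2: {b,d,f,g} {c}
  V3: {a,d,f,g} {c} {e} {h}
  V4: {d,f,g}
  V12: {f} {g}
  V13: {f} {g}
  V14: {f} {g}
  V23: {c} {d,f,g}
  V24: {d,f,g}
  V34: {d,f,g}
  V123: {f} {g}
  V124: {f} {g}
  V134: {f} {g}
  V234: {d,f,g}
  V1234: {f} {g}
C dims 9,10,7,2; δ0: rk 5, SNF 1^5; δ1: rk 5, SNF 1^5; δ2: rk 2, SNF 1^2
Ȟ^0 = (9 − 5) − 0 = 4, so Ȟ^0 ≅ Z^4
Ȟ^1 = (10 − 5) − 5 = 0, so Ȟ^1 ≅ 0
Ȟ^2 = (7 − 2) − 5 = 0, so Ȟ^2 ≅ 0


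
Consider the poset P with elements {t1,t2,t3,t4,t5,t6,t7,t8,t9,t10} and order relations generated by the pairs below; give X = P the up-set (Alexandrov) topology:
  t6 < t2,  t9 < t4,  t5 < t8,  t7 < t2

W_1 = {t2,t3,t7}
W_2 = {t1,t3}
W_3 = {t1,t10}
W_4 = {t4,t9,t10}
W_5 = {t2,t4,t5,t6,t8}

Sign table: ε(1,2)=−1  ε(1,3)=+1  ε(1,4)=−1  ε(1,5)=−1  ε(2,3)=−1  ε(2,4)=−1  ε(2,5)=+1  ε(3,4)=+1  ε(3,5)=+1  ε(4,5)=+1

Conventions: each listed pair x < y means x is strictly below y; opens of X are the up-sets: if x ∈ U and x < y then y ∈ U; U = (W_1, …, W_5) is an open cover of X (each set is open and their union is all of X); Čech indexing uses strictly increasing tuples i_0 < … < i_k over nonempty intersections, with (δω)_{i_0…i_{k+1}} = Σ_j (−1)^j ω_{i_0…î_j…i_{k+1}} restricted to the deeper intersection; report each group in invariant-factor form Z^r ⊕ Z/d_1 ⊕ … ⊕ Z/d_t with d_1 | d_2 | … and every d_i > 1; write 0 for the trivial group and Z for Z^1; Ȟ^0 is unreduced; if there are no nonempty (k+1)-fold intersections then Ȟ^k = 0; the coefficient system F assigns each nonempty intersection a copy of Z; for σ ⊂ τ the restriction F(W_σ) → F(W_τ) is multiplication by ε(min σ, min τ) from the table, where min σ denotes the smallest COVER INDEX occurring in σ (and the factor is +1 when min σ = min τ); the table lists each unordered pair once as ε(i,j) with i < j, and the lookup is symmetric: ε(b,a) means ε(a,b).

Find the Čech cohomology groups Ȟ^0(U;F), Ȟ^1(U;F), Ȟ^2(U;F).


nerve simplices:
  W12={t3} W15={t2} W23={t1} W34={t10} W45={t4}
C dims 5,5; δ0: rk 5, SNF 1^4·2
degree 0: 5−5−0 = 0 → Ȟ^0 ≅ 0
degree 1: 5−0−5 = 0 plus torsion [2] → Ȟ^1 ≅ Z/2
degree 2: 0−0−0 = 0 → Ȟ^2 ≅ 0

Ȟ^0(U;F) ≅ 0; Ȟ^1(U;F) ≅ Z/2; Ȟ^2(U;F) ≅ 0


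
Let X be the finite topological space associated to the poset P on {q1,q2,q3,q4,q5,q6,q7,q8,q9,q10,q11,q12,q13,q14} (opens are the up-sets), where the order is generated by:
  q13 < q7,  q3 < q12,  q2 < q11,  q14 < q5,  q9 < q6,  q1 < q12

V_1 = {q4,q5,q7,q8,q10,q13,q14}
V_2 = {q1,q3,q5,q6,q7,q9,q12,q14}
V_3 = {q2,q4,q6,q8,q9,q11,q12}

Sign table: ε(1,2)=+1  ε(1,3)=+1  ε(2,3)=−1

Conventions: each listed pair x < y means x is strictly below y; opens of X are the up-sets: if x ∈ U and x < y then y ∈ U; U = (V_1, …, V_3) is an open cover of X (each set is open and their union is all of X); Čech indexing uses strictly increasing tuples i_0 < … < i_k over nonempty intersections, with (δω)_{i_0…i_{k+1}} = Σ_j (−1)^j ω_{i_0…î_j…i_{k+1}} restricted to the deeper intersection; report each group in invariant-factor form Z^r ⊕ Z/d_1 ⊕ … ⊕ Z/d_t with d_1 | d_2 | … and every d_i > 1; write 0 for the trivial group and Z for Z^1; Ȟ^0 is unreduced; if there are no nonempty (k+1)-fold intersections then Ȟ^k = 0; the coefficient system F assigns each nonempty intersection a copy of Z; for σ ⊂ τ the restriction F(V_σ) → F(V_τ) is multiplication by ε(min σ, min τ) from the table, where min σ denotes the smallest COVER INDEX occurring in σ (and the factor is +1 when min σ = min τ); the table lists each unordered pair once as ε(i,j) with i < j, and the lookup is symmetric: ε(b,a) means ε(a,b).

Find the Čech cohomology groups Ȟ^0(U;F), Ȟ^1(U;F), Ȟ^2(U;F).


Ȟ^0 = 0,  Ȟ^1 = Z/2,  Ȟ^2 = 0

cover nerve:
  V12={q5,q7,q14} V13={q4,q8} V23={q6,q9,q12}
C dims 3,3; δ0: rk 3, SNF 1^2·2
Ȟ^0: (3−3)−0=0 ⇒ 0
Ȟ^1: (3−0)−3=0 plus torsion [2] ⇒ Z/2
Ȟ^2: (0−0)−0=0 ⇒ 0


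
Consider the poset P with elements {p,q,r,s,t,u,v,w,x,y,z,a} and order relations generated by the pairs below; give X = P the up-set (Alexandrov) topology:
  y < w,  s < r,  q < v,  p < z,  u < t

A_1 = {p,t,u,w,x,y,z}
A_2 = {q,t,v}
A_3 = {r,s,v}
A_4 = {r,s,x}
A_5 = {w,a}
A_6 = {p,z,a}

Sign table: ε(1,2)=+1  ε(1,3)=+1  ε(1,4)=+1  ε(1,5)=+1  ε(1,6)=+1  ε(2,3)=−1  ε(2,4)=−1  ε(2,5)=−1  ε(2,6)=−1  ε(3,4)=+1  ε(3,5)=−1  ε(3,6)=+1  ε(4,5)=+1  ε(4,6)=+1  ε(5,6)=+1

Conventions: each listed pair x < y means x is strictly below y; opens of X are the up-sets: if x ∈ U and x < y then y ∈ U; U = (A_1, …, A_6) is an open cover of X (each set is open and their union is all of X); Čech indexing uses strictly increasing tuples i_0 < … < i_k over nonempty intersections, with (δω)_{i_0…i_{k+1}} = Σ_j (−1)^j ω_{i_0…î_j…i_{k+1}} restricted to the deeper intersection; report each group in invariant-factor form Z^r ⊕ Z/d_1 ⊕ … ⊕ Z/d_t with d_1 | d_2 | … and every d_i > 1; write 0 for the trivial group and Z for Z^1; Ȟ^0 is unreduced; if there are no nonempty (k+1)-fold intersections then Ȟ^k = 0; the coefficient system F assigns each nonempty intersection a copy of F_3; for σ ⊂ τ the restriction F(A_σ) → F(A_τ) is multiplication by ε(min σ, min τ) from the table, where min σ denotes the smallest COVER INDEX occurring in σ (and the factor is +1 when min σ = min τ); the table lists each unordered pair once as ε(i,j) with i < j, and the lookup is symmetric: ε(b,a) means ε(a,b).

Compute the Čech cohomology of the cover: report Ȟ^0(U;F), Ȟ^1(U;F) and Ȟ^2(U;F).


Ȟ^0 = 0, Ȟ^1 = Z/3, Ȟ^2 = 0

cover nerve:
  A12={t} A14={x} A15={w} A16={p,z} A23={v} A34={r,s} A56={a}
C dims 6,7; δ0: rk_F3 6
Ȟ^0: (6−6)−0=0 ⇒ 0
Ȟ^1: (7−0)−6=1 ⇒ Z/3
Ȟ^2: (0−0)−0=0 ⇒ 0


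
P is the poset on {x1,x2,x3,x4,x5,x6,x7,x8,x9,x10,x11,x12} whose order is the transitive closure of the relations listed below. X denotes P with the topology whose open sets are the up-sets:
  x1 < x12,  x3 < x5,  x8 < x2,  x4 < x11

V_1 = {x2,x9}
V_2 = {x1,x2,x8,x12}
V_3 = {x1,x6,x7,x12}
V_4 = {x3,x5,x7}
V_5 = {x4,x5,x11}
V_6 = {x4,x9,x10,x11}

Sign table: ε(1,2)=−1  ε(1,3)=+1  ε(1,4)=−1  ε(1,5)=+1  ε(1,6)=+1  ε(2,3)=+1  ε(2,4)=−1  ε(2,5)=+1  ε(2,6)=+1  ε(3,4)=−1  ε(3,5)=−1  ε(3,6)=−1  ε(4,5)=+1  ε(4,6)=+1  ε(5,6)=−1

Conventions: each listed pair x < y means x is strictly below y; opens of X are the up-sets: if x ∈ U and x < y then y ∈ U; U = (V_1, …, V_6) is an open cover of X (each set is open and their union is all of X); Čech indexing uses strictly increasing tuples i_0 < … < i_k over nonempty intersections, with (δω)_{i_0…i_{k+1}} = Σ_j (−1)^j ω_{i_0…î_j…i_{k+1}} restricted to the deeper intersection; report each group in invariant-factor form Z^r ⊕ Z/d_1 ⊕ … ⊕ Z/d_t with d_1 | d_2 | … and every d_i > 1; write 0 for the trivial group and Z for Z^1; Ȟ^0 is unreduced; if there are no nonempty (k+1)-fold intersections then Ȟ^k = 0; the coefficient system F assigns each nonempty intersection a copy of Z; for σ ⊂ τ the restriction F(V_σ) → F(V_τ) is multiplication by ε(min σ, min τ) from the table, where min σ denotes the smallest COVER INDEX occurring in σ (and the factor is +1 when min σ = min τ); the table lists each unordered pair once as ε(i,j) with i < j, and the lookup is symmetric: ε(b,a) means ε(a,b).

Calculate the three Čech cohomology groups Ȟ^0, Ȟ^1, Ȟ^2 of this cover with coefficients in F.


nerve simplices:
  V12={x2} V16={x9} V23={x1,x12} V34={x7} V45={x5} V56={x4,x11}
C dims 6,6; δ0: rk 6, SNF 1^5·2
degree 0: 6−6−0 = 0 → Ȟ^0 ≅ 0
degree 1: 6−0−6 = 0 plus torsion [2] → Ȟ^1 ≅ Z/2
degree 2: 0−0−0 = 0 → Ȟ^2 ≅ 0

Ȟ^0(U;F) ≅ 0; Ȟ^1(U;F) ≅ Z/2; Ȟ^2(U;F) ≅ 0


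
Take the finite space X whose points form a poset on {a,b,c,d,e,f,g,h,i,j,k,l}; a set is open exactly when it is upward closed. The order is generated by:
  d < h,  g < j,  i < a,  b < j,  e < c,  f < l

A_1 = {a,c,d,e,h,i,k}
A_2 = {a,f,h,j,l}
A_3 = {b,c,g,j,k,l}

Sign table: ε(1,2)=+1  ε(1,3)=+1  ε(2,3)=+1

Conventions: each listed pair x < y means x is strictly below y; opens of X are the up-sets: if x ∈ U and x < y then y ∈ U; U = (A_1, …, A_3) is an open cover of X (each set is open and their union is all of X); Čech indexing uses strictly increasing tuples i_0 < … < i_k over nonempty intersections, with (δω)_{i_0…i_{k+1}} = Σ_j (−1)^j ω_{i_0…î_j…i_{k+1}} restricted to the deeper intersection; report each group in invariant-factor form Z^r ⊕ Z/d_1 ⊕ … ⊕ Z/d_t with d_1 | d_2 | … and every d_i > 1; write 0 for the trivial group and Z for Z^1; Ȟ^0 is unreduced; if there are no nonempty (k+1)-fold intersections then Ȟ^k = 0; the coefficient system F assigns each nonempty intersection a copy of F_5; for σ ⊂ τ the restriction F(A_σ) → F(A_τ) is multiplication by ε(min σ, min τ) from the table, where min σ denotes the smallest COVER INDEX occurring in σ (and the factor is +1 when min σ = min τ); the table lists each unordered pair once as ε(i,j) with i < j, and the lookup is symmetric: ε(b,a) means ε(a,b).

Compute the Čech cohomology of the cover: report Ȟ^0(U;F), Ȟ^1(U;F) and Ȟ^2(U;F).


Ȟ^0(U;F) ≅ Z/5,  Ȟ^1(U;F) ≅ Z/5,  Ȟ^2(U;F) ≅ 0

nerve simplices:
  A12={a,h} A13={c,k} A23={j,l}
C dims 3,3; δ0: rk_F5 2
degree 0: 3−2−0 = 1 → Ȟ^0 ≅ Z/5
degree 1: 3−0−2 = 1 → Ȟ^1 ≅ Z/5
degree 2: 0−0−0 = 0 → Ȟ^2 ≅ 0


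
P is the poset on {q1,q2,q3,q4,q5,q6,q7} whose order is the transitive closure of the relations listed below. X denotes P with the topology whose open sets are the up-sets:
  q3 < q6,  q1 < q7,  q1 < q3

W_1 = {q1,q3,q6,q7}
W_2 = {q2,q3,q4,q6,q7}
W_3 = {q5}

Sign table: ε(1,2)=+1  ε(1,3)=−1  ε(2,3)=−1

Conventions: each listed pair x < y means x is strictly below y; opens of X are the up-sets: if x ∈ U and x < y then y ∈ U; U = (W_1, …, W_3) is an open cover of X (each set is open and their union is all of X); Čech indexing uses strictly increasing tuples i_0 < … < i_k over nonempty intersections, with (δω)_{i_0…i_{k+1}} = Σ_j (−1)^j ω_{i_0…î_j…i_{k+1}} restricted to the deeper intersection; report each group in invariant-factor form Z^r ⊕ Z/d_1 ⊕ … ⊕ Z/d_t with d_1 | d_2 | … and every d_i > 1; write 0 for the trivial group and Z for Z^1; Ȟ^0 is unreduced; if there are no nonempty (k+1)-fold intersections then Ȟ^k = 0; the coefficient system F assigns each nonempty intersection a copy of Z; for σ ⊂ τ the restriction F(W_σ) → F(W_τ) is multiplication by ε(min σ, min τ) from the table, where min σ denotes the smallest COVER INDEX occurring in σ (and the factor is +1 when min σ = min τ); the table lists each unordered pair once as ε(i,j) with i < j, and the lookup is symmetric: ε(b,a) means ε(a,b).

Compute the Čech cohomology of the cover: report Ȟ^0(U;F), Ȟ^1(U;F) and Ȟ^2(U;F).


Ȟ^0 = Z^2, Ȟ^1 = 0, Ȟ^2 = 0

nerve simplices:
  W12={q3,q6,q7}
C dims 3,1; δ0: rk 1, SNF 1^1
degree 0: 3−1−0 = 2 → Ȟ^0 ≅ Z^2
degree 1: 1−0−1 = 0 → Ȟ^1 ≅ 0
degree 2: 0−0−0 = 0 → Ȟ^2 ≅ 0


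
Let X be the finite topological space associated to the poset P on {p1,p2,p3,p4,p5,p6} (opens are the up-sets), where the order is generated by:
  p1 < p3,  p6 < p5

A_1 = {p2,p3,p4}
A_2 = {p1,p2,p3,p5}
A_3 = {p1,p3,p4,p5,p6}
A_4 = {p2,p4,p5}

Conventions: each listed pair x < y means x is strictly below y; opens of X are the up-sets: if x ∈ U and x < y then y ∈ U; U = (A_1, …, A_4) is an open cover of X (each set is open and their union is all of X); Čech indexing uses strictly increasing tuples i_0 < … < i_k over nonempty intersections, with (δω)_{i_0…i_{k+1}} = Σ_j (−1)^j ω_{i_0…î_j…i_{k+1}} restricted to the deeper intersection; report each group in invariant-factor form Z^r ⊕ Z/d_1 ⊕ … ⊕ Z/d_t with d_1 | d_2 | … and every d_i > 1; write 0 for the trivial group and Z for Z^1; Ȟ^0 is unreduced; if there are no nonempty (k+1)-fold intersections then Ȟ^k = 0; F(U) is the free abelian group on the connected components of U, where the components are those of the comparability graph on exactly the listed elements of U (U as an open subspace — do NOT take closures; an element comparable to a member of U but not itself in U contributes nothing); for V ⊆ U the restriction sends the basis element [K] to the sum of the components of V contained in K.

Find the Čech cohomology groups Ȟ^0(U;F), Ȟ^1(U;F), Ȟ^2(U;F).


nerve of the cover:
  A12={p2,p3} A13={p3,p4} A14={p2,p4} A23={p1,p3,p5} A24={p2,p5} A34={p4,p5}
  A123={p3} A124={p2} A134={p4} A234={p5}
components per intersection:
  A1: {p2} {p3} {p4}
  A2: {p1,p3} {p2} {p5}
  A3: {p1,p3} {p4} {p5,p6}
  A4: {p2} {p4} {p5}
  A12: {p2} {p3}
  A13: {p3} {p4}
  A14: {p2} {p4}
  A23: {p1,p3} {p5}
  A24: {p2} {p5}
  A34: {p4} {p5}
  A123: {p3}
  A124: {p2}
  A134: {p4}
  A234: {p5}
C dims 12,12,4; δ0: rk 8, SNF 1^8; δ1: rk 4, SNF 1^4
Ȟ^0 = (12 − 8) − 0 = 4, so Ȟ^0 ≅ Z^4
Ȟ^1 = (12 − 4) − 8 = 0, so Ȟ^1 ≅ 0
Ȟ^2 = (4 − 0) − 4 = 0, so Ȟ^2 ≅ 0

Ȟ^0 ≅ Z^4, Ȟ^1 ≅ 0 and Ȟ^2 ≅ 0


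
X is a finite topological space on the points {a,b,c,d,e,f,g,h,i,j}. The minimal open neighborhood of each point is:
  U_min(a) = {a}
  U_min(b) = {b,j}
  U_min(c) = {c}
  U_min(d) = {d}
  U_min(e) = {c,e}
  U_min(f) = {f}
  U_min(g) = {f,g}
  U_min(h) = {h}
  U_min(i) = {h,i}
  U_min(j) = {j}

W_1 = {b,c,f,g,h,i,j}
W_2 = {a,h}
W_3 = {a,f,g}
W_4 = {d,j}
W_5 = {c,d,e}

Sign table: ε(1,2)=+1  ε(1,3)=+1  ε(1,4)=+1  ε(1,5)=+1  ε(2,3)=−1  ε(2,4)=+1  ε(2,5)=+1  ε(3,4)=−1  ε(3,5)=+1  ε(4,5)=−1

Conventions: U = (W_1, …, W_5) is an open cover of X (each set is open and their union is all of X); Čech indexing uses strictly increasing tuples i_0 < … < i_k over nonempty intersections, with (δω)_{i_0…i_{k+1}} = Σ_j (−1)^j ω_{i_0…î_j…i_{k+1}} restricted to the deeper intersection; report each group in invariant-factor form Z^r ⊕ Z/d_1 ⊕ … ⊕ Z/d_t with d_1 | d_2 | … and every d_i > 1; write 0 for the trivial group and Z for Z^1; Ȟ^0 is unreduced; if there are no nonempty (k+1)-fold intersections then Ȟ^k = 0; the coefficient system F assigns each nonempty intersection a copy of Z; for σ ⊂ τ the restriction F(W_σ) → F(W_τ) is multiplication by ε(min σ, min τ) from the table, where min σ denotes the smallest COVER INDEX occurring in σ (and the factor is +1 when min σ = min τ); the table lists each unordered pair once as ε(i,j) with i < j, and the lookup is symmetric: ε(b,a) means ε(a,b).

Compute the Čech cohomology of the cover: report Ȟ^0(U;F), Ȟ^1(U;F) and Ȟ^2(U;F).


Ȟ^0 ≅ 0, Ȟ^1 ≅ Z ⊕ Z/2 and Ȟ^2 ≅ 0

nerve simplices:
  W12={h} W13={f,g} W14={j} W15={c} W23={a} W45={d}
C dims 5,6; δ0: rk 5, SNF 1^4·2
degree 0: 5−5−0 = 0 → Ȟ^0 ≅ 0
degree 1: 6−0−5 = 1 plus torsion [2] → Ȟ^1 ≅ Z ⊕ Z/2
degree 2: 0−0−0 = 0 → Ȟ^2 ≅ 0


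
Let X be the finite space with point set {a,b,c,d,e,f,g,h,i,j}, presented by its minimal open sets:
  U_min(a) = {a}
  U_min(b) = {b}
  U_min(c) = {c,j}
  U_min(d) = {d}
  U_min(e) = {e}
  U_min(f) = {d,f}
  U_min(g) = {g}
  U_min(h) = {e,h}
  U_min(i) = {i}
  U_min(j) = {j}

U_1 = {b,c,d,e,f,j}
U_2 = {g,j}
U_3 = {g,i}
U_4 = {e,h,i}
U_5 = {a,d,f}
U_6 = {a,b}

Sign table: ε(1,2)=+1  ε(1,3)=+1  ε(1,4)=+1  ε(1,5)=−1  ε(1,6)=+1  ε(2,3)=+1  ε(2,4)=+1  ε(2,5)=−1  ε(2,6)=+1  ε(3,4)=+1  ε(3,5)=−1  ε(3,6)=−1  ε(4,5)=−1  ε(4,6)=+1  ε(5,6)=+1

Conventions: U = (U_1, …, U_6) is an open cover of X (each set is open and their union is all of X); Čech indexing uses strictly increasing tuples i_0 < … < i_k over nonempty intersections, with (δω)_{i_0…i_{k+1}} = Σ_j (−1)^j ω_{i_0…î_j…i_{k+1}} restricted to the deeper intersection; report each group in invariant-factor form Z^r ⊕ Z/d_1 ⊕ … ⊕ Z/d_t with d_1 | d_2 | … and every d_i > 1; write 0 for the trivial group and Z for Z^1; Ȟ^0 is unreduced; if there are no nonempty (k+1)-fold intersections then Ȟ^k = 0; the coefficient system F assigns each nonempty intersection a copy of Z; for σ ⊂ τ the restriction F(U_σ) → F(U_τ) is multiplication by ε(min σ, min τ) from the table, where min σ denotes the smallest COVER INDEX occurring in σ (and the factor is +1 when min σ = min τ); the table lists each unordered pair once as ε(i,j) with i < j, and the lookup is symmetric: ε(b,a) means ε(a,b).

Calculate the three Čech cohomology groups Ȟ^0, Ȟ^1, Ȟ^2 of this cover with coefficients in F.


Ȟ^0 ≅ 0; Ȟ^1 ≅ Z ⊕ Z/2; Ȟ^2 ≅ 0

nerve simplices:
  U12={j} U14={e} U15={d,f} U16={b} U23={g} U34={i} U56={a}
C dims 6,7; δ0: rk 6, SNF 1^5·2
degree 0: 6−6−0 = 0 → Ȟ^0 ≅ 0
degree 1: 7−0−6 = 1 plus torsion [2] → Ȟ^1 ≅ Z ⊕ Z/2
degree 2: 0−0−0 = 0 → Ȟ^2 ≅ 0


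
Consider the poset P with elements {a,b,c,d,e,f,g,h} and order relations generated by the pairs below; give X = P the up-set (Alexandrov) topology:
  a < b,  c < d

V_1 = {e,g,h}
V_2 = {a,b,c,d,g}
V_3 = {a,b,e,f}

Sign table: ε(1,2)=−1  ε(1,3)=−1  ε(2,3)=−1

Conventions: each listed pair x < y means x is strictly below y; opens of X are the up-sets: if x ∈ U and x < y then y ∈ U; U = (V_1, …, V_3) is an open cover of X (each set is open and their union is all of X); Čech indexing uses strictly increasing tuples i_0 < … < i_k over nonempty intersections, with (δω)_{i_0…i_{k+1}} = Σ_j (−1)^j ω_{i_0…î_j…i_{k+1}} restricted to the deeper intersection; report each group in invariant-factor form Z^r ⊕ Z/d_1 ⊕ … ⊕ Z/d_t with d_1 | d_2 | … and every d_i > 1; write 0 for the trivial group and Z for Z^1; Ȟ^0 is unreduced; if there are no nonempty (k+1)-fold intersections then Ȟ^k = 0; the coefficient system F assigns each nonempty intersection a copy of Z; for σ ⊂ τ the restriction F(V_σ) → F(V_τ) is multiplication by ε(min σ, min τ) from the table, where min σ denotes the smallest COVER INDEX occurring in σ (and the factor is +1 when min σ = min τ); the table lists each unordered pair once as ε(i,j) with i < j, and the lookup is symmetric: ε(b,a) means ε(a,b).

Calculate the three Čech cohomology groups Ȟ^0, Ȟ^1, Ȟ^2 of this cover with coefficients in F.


Ȟ^0 ≅ 0, Ȟ^1 ≅ Z/2 and Ȟ^2 ≅ 0

nerve of the cover:
  V12={g} V13={e} V23={a,b}
C dims 3,3; δ0: rk 3, SNF 1^2·2
Ȟ^0 = (3 − 3) − 0 = 0, so Ȟ^0 ≅ 0
Ȟ^1 = (3 − 0) − 3 = 0 plus torsion [2], so Ȟ^1 ≅ Z/2
Ȟ^2 = (0 − 0) − 0 = 0, so Ȟ^2 ≅ 0


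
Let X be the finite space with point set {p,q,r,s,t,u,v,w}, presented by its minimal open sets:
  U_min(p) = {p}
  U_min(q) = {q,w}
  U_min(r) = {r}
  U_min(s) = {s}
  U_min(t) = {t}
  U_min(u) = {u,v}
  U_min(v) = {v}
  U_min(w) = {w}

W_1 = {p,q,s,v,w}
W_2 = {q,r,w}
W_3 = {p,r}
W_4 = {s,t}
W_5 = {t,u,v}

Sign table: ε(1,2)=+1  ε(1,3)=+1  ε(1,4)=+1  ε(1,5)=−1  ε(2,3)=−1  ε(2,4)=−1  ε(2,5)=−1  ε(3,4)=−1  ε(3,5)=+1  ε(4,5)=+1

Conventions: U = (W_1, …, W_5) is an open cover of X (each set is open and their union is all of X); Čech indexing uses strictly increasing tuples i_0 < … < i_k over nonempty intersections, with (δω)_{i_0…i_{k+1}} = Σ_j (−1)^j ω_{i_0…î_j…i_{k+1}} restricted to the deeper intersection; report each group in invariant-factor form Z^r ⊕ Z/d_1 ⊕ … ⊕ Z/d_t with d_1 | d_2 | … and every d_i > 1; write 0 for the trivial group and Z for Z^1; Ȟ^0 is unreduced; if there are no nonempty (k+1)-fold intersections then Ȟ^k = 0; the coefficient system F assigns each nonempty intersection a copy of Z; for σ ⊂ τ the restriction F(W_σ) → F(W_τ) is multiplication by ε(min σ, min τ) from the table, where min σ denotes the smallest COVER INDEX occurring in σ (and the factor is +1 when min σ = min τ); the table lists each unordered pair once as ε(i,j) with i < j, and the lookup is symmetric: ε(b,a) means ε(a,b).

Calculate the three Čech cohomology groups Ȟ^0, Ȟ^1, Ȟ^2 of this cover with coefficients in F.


nerve simplices:
  W12={q,w} W13={p} W14={s} W15={v} W23={r} W45={t}
C dims 5,6; δ0: rk 5, SNF 1^4·2
degree 0: 5−5−0 = 0 → Ȟ^0 ≅ 0
degree 1: 6−0−5 = 1 plus torsion [2] → Ȟ^1 ≅ Z ⊕ Z/2
degree 2: 0−0−0 = 0 → Ȟ^2 ≅ 0

Ȟ^0 ≅ 0; Ȟ^1 ≅ Z ⊕ Z/2; Ȟ^2 ≅ 0


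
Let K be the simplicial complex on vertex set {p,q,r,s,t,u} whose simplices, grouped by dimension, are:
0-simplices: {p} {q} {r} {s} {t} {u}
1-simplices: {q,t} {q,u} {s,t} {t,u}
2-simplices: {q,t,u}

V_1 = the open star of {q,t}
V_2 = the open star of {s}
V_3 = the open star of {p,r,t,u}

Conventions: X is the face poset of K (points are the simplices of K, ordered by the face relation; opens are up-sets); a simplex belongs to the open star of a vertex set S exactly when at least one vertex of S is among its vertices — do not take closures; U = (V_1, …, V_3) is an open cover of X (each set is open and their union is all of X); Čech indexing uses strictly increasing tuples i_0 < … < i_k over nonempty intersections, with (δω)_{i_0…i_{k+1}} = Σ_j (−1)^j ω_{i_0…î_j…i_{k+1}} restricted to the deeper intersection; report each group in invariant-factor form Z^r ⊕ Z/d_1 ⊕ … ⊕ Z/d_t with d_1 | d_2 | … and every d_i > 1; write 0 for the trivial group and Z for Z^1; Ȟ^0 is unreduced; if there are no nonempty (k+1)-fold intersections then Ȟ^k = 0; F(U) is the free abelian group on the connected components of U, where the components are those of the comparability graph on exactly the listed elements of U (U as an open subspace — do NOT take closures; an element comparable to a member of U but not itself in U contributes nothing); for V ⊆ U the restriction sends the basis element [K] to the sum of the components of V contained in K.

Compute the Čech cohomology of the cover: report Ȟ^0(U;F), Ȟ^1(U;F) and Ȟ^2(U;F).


cover nerve:
  V1={{q},{t},{q,t},{q,u},{s,t},{t,u},{q,t,u}} V2={{s},{s,t}} V3={{p},{r},{t},{u},{q,t},{q,u},{s,t},{t,u},{q,t,u}}
  V12={{s,t}} V13={{t},{q,t},{q,u},{s,t},{t,u},{q,t,u}} V23={{s,t}}
  V123={{s,t}}
components per intersection:
  V1: {{q},{t},{q,t},{q,u},{s,t},{t,u},{q,t,u}}
  V2: {{s},{s,t}}
  V3: {{p}} {{r}} {{t},{u},{q,t},{q,u},{s,t},{t,u},{q,t,u}}
  V12: {{s,t}}
  V13: {{t},{q,t},{q,u},{s,t},{t,u},{q,t,u}}
  V23: {{s,t}}
  V123: {{s,t}}
C dims 5,3,1; δ0: rk 2, SNF 1^2; δ1: rk 1, SNF 1^1
Ȟ^0: (5−2)−0=3 ⇒ Z^3
Ȟ^1: (3−1)−2=0 ⇒ 0
Ȟ^2: (1−0)−1=0 ⇒ 0

Ȟ^0 = Z^3, Ȟ^1 = 0, Ȟ^2 = 0


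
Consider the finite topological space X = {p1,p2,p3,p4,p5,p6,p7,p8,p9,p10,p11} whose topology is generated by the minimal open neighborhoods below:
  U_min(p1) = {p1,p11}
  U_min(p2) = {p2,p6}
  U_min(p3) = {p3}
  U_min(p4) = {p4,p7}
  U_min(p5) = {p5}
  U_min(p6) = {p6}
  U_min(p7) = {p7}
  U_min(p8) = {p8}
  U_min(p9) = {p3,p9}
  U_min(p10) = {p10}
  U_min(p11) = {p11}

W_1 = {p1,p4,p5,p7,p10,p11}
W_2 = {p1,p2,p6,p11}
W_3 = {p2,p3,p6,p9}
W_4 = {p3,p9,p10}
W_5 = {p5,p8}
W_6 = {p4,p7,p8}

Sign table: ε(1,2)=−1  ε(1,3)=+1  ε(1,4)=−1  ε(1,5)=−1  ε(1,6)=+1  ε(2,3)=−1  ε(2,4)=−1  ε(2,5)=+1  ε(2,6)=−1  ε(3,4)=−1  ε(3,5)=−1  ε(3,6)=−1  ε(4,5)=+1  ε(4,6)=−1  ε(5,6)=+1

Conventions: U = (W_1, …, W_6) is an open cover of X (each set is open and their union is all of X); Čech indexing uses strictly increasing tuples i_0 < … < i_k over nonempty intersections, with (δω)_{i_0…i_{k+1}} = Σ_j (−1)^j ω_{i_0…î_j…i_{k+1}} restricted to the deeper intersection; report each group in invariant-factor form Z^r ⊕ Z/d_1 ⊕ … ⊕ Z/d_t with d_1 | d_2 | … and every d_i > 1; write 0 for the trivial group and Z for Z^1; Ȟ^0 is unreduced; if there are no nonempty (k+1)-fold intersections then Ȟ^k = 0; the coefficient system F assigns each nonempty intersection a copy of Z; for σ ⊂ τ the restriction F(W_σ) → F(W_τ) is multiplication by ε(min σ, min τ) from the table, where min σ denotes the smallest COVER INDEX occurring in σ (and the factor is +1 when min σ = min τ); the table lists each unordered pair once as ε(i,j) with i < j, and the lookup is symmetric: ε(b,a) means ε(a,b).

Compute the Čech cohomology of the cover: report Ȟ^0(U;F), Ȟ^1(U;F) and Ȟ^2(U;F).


Ȟ^0 ≅ 0, Ȟ^1 ≅ Z ⊕ Z/2 and Ȟ^2 ≅ 0

nonempty intersections:
  W12={p1,p11} W14={p10} W15={p5} W16={p4,p7} W23={p2,p6} W34={p3,p9} W56={p8}
C dims 6,7; δ0: rk 6, SNF 1^5·2
Ȟ^0: (6−6)−0=0 ⇒ 0
Ȟ^1: (7−0)−6=1 plus torsion [2] ⇒ Z ⊕ Z/2
Ȟ^2: (0−0)−0=0 ⇒ 0


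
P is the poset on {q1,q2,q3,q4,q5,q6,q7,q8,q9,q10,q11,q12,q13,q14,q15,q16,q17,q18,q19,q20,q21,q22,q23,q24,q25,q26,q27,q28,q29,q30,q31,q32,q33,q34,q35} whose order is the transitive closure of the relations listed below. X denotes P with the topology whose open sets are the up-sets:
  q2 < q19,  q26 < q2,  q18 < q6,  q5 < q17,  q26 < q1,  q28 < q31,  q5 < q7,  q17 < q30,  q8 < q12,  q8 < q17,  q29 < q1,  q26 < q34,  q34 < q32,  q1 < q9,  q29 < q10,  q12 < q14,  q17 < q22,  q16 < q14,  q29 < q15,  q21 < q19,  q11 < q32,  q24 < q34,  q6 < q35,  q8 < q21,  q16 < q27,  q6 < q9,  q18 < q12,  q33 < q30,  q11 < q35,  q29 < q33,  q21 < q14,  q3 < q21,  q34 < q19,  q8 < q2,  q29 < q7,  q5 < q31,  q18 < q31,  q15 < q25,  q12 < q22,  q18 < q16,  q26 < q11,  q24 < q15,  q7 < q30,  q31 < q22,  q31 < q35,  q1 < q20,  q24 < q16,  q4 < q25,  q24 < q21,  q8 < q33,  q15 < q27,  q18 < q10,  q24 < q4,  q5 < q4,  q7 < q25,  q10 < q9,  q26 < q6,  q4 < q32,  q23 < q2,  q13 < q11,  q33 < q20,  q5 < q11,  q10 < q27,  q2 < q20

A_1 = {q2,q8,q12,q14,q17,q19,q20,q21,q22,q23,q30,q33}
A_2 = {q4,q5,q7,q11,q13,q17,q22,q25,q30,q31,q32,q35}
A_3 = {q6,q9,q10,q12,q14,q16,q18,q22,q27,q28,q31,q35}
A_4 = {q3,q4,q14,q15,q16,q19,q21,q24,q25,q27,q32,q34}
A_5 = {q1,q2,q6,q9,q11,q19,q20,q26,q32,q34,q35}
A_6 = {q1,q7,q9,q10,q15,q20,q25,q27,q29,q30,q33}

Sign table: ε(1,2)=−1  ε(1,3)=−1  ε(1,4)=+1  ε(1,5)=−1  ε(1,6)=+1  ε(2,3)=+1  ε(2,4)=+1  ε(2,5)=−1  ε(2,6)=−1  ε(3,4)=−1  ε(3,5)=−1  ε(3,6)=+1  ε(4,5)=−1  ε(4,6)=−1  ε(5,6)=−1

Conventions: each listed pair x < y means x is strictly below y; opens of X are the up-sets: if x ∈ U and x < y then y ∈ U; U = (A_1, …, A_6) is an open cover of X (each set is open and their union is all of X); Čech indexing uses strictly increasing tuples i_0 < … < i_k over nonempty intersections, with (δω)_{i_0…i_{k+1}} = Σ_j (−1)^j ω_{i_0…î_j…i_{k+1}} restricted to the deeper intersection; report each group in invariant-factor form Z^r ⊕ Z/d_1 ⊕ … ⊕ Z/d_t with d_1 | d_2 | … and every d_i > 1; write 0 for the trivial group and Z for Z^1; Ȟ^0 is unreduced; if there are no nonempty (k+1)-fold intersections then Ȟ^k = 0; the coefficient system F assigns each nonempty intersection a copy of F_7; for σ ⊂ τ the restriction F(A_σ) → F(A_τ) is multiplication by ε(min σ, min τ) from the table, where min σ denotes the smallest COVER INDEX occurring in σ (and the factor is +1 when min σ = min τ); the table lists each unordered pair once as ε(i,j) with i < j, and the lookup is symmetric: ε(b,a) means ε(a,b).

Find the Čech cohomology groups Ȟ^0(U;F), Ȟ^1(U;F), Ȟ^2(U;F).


Ȟ^0(U;F) ≅ 0, Ȟ^1(U;F) ≅ 0, Ȟ^2(U;F) ≅ Z/7

nerve of the cover:
  A12={q17,q22,q30} A13={q12,q14,q22} A14={q14,q19,q21} A15={q2,q19,q20} A16={q20,q30,q33} A23={q22,q31,q35} A24={q4,q25,q32} A25={q11,q32,q35} A26={q7,q25,q30} A34={q14,q16,q27} A35={q6,q9,q35} A36={q9,q10,q27} A45={q19,q32,q34} A46={q15,q25,q27} A56={q1,q9,q20}
  A123={q22} A126={q30} A134={q14} A145={q19} A156={q20} A235={q35} A245={q32} A246={q25} A346={q27} A356={q9}
C dims 6,15,10; δ0: rk_F7 6; δ1: rk_F7 9
Ȟ^0 = (6 − 6) − 0 = 0, so Ȟ^0 ≅ 0
Ȟ^1 = (15 − 9) − 6 = 0, so Ȟ^1 ≅ 0
Ȟ^2 = (10 − 0) − 9 = 1, so Ȟ^2 ≅ Z/7


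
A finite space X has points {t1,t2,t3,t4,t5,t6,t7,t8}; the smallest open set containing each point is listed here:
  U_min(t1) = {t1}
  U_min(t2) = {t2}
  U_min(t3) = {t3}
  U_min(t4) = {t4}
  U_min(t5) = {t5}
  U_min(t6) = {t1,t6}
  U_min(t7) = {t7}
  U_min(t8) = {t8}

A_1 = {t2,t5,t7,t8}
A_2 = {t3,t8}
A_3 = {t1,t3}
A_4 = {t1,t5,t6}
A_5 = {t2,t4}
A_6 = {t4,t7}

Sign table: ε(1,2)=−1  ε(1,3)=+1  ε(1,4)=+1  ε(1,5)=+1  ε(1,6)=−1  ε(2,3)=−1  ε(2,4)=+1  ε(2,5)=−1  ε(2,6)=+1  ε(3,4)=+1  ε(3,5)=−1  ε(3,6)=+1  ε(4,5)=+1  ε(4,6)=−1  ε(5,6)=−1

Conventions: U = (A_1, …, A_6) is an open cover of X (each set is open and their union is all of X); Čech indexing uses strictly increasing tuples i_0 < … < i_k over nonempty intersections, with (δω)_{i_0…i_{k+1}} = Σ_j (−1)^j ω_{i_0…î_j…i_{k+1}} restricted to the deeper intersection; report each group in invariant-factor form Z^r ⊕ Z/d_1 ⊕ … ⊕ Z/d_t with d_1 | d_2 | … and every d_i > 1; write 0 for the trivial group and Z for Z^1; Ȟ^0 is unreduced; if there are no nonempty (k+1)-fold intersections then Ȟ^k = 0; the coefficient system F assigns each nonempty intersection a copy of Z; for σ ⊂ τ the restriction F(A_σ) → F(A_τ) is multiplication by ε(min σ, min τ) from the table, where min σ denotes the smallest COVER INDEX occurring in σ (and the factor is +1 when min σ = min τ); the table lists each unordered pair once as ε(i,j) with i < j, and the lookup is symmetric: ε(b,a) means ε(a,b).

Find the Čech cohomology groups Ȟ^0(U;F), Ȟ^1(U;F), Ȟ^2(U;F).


nerve simplices:
  A12={t8} A14={t5} A15={t2} A16={t7} A23={t3} A34={t1} A56={t4}
C dims 6,7; δ0: rk 5, SNF 1^5
degree 0: 6−5−0 = 1 → Ȟ^0 ≅ Z
degree 1: 7−0−5 = 2 → Ȟ^1 ≅ Z^2
degree 2: 0−0−0 = 0 → Ȟ^2 ≅ 0

Ȟ^0 = Z; Ȟ^1 = Z^2; Ȟ^2 = 0


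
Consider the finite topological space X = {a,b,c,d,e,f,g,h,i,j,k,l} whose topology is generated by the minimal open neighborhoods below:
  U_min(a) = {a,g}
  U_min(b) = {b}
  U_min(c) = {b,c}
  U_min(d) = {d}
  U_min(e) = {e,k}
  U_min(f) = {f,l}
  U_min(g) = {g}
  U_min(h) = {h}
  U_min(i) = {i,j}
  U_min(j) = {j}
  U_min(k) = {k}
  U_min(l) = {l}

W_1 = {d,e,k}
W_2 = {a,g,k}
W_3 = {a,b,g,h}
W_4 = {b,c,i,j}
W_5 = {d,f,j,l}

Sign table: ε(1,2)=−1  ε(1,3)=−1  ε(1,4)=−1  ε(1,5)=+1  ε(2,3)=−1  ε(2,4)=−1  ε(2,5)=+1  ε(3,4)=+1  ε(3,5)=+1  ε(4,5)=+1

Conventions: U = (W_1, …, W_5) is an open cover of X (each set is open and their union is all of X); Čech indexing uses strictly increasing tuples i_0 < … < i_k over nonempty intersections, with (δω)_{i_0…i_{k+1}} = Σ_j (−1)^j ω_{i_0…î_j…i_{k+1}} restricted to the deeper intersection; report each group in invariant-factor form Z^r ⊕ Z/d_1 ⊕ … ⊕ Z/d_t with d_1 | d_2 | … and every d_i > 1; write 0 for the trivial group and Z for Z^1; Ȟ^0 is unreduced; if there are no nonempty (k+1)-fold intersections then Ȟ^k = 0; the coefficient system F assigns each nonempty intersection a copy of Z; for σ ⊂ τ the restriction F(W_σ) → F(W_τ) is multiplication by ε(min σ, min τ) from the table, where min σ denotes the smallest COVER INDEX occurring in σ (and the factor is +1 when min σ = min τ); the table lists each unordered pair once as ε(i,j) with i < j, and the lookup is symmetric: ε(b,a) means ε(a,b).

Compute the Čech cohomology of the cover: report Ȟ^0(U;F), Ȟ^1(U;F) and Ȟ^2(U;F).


Ȟ^0 ≅ Z, Ȟ^1 ≅ Z, Ȟ^2 ≅ 0

nonempty intersections:
  W12={k} W15={d} W23={a,g} W34={b} W45={j}
C dims 5,5; δ0: rk 4, SNF 1^4
Ȟ^0: (5−4)−0=1 ⇒ Z
Ȟ^1: (5−0)−4=1 ⇒ Z
Ȟ^2: (0−0)−0=0 ⇒ 0
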